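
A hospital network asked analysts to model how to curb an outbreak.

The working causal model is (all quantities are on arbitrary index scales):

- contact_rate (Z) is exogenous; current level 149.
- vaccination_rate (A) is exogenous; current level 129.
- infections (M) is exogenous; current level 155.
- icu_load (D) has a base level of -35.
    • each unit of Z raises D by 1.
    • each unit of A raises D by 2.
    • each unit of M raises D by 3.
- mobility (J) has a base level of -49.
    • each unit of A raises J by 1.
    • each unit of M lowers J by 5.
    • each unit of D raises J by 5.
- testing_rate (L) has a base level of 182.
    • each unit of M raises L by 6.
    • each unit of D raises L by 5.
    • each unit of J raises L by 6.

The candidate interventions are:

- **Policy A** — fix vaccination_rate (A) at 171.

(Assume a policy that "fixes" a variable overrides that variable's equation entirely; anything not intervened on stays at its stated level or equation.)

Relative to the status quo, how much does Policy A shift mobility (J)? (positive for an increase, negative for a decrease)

Baseline:
  Z = 149
  A = 129
  M = 155
  D = -35 + 149 + 2·129 + 3·155 = 837
  J = -49 + 129 − 5·155 + 5·837 = 3490
Policy A (A := 171):
  Z = 149
  A = 171
  M = 155
  D = -35 + 149 + 2·171 + 3·155 = 921
  J = -49 + 171 − 5·155 + 5·921 = 3952
Change in J: 3952 − 3490 = 462

462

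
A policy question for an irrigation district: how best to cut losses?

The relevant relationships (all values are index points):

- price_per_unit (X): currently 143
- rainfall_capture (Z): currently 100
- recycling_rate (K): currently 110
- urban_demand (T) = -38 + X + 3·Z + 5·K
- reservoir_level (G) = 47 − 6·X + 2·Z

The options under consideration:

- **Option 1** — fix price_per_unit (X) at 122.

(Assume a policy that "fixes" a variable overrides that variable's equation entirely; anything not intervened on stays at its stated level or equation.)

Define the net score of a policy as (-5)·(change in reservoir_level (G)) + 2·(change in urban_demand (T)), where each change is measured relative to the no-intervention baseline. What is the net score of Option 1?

Baseline:
  X = 143
  Z = 100
  K = 110
  T = -38 + 143 + 3·100 + 5·110 = 955
  G = 47 − 6·143 + 2·100 = -611
Option 1 (X := 122):
  X = 122
  Z = 100
  K = 110
  T = -38 + 122 + 3·100 + 5·110 = 934
  G = 47 − 6·122 + 2·100 = -485
ΔG = -485 − (-611) = 126; ΔT = 934 − 955 = -21
Score = (-5)·126 + 2·(-21) = -672

-672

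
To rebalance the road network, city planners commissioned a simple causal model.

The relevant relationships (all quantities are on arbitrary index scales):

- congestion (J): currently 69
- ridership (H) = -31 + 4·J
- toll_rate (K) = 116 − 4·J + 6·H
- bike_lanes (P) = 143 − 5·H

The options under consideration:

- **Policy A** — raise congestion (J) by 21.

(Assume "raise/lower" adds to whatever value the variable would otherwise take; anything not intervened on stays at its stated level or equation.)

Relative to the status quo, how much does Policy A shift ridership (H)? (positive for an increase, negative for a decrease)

Baseline:
  J = 69
  H = -31 + 4·69 = 245
Policy A (J + 21):
  J = 69 + 21 = 90
  H = -31 + 4·90 = 329
Change in H: 329 − 245 = 84

84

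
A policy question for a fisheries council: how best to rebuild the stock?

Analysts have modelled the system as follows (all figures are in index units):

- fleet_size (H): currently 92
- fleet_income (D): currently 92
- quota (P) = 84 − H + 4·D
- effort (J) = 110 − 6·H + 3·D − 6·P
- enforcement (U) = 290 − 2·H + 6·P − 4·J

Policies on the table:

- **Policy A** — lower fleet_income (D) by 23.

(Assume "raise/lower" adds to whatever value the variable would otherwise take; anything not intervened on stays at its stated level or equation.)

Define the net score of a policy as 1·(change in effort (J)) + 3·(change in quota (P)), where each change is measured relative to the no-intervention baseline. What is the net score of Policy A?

Baseline:
  H = 92
  D = 92
  P = 84 − 92 + 4·92 = 360
  J = 110 − 6·92 + 3·92 − 6·360 = -2326
Policy A (D − 23):
  H = 92
  D = 92 − 23 = 69
  P = 84 − 92 + 4·69 = 268
  J = 110 − 6·92 + 3·69 − 6·268 = -1843
ΔJ = -1843 − (-2326) = 483; ΔP = 268 − 360 = -92
Score = 1·483 + 3·(-92) = 207

207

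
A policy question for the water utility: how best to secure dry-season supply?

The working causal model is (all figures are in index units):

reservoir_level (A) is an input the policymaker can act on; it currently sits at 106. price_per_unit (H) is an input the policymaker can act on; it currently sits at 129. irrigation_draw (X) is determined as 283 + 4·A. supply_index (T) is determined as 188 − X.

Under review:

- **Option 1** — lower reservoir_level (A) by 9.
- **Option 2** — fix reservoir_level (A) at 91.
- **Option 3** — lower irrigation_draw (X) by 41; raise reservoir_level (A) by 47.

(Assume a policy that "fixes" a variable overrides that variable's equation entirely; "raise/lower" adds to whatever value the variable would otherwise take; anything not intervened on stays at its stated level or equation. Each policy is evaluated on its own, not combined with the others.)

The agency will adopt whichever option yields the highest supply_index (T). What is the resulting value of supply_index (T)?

-459

Option 1 (A − 9):
  A = 106 − 9 = 97
  X = 283 + 4·97 = 671
  T = 188 − 671 = -483
Option 2 (A := 91):
  A = 91
  X = 283 + 4·91 = 647
  T = 188 − 647 = -459
Option 3 (X − 41, A + 47):
  A = 106 + 47 = 153
  X = 283 + 4·153 (−41 from intervention) = 854
  T = 188 − 854 = -666
Comparing — Option 1: T=-483, Option 2: T=-459, Option 3: T=-666. Highest is -459 (Option 2).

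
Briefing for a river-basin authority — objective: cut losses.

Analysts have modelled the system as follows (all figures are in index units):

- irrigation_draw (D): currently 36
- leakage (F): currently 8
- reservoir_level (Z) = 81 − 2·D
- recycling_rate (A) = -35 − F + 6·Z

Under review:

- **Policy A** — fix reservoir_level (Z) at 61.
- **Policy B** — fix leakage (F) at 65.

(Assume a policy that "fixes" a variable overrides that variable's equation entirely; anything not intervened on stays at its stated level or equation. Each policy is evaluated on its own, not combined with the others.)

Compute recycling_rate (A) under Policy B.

Policy B (F := 65):
  D = 36
  F = 65
  Z = 81 − 2·36 = 9
  A = -35 − 65 + 6·9 = -46

-46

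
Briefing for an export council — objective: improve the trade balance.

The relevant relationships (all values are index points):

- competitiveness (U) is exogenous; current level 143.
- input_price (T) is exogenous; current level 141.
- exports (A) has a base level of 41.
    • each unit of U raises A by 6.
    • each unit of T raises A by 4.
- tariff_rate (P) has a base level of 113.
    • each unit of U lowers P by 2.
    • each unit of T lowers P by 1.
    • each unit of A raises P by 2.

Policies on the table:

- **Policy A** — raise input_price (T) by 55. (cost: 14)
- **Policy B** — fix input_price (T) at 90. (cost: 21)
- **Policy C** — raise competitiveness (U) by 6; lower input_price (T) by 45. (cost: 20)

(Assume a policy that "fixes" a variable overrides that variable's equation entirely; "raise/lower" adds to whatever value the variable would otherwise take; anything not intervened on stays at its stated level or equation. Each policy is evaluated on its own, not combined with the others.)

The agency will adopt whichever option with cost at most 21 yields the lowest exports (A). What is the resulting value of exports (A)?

1259

Policy A (T + 55):
  U = 143
  T = 141 + 55 = 196
  A = 41 + 6·143 + 4·196 = 1683
Policy B (T := 90):
  U = 143
  T = 90
  A = 41 + 6·143 + 4·90 = 1259
Policy C (U + 6, T − 45):
  U = 143 + 6 = 149
  T = 141 − 45 = 96
  A = 41 + 6·149 + 4·96 = 1319
Comparing — Policy A: A=1683, Policy B: A=1259, Policy C: A=1319. Lowest is 1259 (Policy B).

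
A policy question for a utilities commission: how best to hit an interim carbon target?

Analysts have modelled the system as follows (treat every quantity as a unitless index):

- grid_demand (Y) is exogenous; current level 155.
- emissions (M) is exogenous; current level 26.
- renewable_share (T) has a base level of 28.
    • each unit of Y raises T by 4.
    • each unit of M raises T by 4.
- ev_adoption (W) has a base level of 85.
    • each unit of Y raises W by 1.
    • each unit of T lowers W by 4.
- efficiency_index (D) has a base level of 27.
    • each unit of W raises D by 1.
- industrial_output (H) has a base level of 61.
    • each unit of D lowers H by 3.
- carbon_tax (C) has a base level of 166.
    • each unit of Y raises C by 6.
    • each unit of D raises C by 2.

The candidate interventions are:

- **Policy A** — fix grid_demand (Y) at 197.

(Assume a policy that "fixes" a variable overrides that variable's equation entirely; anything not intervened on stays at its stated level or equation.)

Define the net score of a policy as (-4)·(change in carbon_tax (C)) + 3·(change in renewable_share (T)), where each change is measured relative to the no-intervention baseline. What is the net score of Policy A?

4536

Baseline:
  Y = 155
  M = 26
  T = 28 + 4·155 + 4·26 = 752
  W = 85 + 155 − 4·752 = -2768
  D = 27 + (-2768) = -2741
  C = 166 + 6·155 + 2·(-2741) = -4386
Policy A (Y := 197):
  Y = 197
  M = 26
  T = 28 + 4·197 + 4·26 = 920
  W = 85 + 197 − 4·920 = -3398
  D = 27 + (-3398) = -3371
  C = 166 + 6·197 + 2·(-3371) = -5394
ΔC = -5394 − (-4386) = -1008; ΔT = 920 − 752 = 168
Score = (-4)·(-1008) + 3·168 = 4536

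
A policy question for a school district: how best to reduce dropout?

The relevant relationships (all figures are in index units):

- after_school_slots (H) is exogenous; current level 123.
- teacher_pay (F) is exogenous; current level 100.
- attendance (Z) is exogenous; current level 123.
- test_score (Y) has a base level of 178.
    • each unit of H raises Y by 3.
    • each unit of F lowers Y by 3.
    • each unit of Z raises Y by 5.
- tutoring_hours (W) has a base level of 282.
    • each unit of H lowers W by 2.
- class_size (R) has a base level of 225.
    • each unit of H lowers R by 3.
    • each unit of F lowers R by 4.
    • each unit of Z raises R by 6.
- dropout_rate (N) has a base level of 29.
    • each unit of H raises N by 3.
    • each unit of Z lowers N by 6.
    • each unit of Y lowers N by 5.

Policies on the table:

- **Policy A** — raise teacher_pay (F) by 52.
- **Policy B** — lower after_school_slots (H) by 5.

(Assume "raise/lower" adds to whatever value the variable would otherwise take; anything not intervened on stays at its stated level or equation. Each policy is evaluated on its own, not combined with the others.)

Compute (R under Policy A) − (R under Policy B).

Policy A (F + 52):
  H = 123
  F = 100 + 52 = 152
  Z = 123
  R = 225 − 3·123 − 4·152 + 6·123 = -14
Policy B (H − 5):
  H = 123 − 5 = 118
  F = 100
  Z = 123
  R = 225 − 3·118 − 4·100 + 6·123 = 209
R: -14 − 209 = -223

-223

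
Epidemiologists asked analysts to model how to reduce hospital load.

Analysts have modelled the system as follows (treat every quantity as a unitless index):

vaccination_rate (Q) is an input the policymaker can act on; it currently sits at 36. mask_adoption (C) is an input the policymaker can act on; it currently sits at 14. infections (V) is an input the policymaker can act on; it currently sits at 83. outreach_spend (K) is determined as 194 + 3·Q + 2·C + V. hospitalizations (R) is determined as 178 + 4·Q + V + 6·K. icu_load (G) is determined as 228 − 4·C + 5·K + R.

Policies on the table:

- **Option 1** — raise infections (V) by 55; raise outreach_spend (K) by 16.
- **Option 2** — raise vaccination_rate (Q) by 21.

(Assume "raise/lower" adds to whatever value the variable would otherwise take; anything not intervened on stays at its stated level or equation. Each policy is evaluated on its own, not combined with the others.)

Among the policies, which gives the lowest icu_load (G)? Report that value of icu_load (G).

Option 1 (V + 55, K + 16):
  Q = 36
  C = 14
  V = 83 + 55 = 138
  K = 194 + 3·36 + 2·14 + 138 (+16 from intervention) = 484
  R = 178 + 4·36 + 138 + 6·484 = 3364
  G = 228 − 4·14 + 5·484 + 3364 = 5956
Option 2 (Q + 21):
  Q = 36 + 21 = 57
  C = 14
  V = 83
  K = 194 + 3·57 + 2·14 + 83 = 476
  R = 178 + 4·57 + 83 + 6·476 = 3345
  G = 228 − 4·14 + 5·476 + 3345 = 5897
Comparing — Option 1: G=5956, Option 2: G=5897. Lowest is 5897 (Option 2).

5897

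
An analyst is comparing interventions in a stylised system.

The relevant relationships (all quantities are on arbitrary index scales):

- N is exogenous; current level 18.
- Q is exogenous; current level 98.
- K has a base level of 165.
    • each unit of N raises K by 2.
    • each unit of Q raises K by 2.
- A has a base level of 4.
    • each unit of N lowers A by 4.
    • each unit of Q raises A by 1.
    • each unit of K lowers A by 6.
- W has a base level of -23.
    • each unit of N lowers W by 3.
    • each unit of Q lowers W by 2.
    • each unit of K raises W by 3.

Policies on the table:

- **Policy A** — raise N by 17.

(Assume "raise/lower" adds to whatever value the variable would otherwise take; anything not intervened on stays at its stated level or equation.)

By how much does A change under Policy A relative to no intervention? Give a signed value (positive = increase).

Baseline:
  N = 18
  Q = 98
  K = 165 + 2·18 + 2·98 = 397
  A = 4 − 4·18 + 98 − 6·397 = -2352
Policy A (N + 17):
  N = 18 + 17 = 35
  Q = 98
  K = 165 + 2·35 + 2·98 = 431
  A = 4 − 4·35 + 98 − 6·431 = -2624
Change in A: -2624 − (-2352) = -272

-272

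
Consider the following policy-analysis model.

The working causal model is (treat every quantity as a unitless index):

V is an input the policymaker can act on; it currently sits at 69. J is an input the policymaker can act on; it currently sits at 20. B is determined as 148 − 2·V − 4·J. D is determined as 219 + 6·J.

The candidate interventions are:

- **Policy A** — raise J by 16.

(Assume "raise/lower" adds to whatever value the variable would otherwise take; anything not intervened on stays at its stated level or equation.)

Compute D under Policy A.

435

Policy A (J + 16):
  J = 20 + 16 = 36
  D = 219 + 6·36 = 435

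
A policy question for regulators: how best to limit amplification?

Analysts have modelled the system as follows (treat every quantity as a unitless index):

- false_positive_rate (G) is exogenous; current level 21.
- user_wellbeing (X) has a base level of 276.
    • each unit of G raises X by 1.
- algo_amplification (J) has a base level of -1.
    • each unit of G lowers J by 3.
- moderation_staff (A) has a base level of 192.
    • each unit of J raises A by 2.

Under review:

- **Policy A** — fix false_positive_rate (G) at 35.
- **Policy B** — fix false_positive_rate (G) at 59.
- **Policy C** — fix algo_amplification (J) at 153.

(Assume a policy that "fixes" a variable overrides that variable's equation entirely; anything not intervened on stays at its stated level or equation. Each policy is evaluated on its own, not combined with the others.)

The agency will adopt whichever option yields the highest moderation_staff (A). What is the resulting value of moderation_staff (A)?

498

Policy A (G := 35):
  G = 35
  J = -1 − 3·35 = -106
  A = 192 + 2·(-106) = -20
Policy B (G := 59):
  G = 59
  J = -1 − 3·59 = -178
  A = 192 + 2·(-178) = -164
Policy C (J := 153):
  G = 21
  J = 153
  A = 192 + 2·153 = 498
Comparing — Policy A: A=-20, Policy B: A=-164, Policy C: A=498. Highest is 498 (Policy C).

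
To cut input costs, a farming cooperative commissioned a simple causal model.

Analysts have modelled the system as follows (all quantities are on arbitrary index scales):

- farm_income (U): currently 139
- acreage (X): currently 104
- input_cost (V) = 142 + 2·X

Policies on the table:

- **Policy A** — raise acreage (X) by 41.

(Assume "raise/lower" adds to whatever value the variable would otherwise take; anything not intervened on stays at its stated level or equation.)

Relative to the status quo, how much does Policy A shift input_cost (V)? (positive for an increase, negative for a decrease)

82

Baseline:
  X = 104
  V = 142 + 2·104 = 350
Policy A (X + 41):
  X = 104 + 41 = 145
  V = 142 + 2·145 = 432
Change in V: 432 − 350 = 82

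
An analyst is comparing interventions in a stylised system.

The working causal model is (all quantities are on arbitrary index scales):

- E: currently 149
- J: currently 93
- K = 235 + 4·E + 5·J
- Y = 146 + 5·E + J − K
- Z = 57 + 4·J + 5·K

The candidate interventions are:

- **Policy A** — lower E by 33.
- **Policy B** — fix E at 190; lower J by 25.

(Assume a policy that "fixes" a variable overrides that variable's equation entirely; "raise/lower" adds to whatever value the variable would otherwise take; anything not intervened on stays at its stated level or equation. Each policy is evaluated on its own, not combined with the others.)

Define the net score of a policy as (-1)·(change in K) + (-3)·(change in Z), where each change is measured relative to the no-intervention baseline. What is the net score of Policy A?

Baseline:
  E = 149
  J = 93
  K = 235 + 4·149 + 5·93 = 1296
  Z = 57 + 4·93 + 5·1296 = 6909
Policy A (E − 33):
  E = 149 − 33 = 116
  J = 93
  K = 235 + 4·116 + 5·93 = 1164
  Z = 57 + 4·93 + 5·1164 = 6249
ΔK = 1164 − 1296 = -132; ΔZ = 6249 − 6909 = -660
Score = (-1)·(-132) + (-3)·(-660) = 2112

2112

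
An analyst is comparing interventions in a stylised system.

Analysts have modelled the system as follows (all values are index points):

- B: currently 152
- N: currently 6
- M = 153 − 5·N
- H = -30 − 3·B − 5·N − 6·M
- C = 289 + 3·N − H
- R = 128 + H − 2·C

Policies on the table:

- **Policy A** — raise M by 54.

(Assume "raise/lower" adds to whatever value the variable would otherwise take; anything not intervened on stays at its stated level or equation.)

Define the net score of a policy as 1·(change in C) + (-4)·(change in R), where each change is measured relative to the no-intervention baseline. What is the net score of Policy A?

4212

Baseline:
  B = 152
  N = 6
  M = 153 − 5·6 = 123
  H = -30 − 3·152 − 5·6 − 6·123 = -1254
  C = 289 + 3·6 − (-1254) = 1561
  R = 128 + (-1254) − 2·1561 = -4248
Policy A (M + 54):
  B = 152
  N = 6
  M = 153 − 5·6 (+54 from intervention) = 177
  H = -30 − 3·152 − 5·6 − 6·177 = -1578
  C = 289 + 3·6 − (-1578) = 1885
  R = 128 + (-1578) − 2·1885 = -5220
ΔC = 1885 − 1561 = 324; ΔR = -5220 − (-4248) = -972
Score = 1·324 + (-4)·(-972) = 4212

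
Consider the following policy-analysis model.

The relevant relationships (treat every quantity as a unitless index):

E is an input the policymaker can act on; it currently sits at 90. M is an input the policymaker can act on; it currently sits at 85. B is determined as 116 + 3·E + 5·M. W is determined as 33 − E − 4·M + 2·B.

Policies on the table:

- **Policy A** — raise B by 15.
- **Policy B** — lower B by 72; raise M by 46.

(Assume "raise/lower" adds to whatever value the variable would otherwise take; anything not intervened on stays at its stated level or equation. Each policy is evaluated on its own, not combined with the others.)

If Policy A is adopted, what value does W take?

1255

Policy A (B + 15):
  E = 90
  M = 85
  B = 116 + 3·90 + 5·85 (+15 from intervention) = 826
  W = 33 − 90 − 4·85 + 2·826 = 1255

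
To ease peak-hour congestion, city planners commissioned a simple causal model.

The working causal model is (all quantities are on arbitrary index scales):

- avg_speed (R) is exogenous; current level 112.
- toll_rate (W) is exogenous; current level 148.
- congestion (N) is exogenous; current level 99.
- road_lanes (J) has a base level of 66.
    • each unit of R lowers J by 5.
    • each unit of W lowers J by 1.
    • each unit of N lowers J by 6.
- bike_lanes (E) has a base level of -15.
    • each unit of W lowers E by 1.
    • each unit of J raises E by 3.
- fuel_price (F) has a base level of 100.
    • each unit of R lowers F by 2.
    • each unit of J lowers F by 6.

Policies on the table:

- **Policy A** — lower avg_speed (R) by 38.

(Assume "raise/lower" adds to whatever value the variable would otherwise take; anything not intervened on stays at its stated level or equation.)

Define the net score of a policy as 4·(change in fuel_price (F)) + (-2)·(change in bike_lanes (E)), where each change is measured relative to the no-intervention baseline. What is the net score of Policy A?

Baseline:
  R = 112
  W = 148
  N = 99
  J = 66 − 5·112 − 148 − 6·99 = -1236
  E = -15 − 148 + 3·(-1236) = -3871
  F = 100 − 2·112 − 6·(-1236) = 7292
Policy A (R − 38):
  R = 112 − 38 = 74
  W = 148
  N = 99
  J = 66 − 5·74 − 148 − 6·99 = -1046
  E = -15 − 148 + 3·(-1046) = -3301
  F = 100 − 2·74 − 6·(-1046) = 6228
ΔF = 6228 − 7292 = -1064; ΔE = -3301 − (-3871) = 570
Score = 4·(-1064) + (-2)·570 = -5396

-5396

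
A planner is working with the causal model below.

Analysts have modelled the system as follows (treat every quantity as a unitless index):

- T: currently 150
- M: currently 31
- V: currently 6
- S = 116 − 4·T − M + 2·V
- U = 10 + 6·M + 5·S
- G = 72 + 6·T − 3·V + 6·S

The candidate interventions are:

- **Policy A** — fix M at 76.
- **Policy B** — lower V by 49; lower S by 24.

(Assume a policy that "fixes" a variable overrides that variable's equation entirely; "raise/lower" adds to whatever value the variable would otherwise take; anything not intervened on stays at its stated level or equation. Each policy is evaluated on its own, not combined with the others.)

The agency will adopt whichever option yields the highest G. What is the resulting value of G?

-2334

Policy A (M := 76):
  T = 150
  M = 76
  V = 6
  S = 116 − 4·150 − 76 + 2·6 = -548
  G = 72 + 6·150 − 3·6 + 6·(-548) = -2334
Policy B (V − 49, S − 24):
  T = 150
  M = 31
  V = 6 − 49 = -43
  S = 116 − 4·150 − 31 + 2·(-43) (−24 from intervention) = -625
  G = 72 + 6·150 − 3·(-43) + 6·(-625) = -2649
Comparing — Policy A: G=-2334, Policy B: G=-2649. Highest is -2334 (Policy A).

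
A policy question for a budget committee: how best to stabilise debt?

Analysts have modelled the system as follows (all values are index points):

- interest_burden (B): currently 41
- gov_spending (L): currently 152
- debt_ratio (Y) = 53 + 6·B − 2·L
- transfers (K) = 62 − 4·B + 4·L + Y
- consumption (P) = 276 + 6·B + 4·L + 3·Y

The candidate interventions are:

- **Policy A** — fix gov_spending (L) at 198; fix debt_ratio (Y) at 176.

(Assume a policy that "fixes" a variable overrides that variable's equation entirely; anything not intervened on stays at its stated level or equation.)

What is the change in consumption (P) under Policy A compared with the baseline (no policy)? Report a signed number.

727

Baseline:
  B = 41
  L = 152
  Y = 53 + 6·41 − 2·152 = -5
  P = 276 + 6·41 + 4·152 + 3·(-5) = 1115
Policy A (L := 198, Y := 176):
  B = 41
  L = 198
  Y = 176
  P = 276 + 6·41 + 4·198 + 3·176 = 1842
Change in P: 1842 − 1115 = 727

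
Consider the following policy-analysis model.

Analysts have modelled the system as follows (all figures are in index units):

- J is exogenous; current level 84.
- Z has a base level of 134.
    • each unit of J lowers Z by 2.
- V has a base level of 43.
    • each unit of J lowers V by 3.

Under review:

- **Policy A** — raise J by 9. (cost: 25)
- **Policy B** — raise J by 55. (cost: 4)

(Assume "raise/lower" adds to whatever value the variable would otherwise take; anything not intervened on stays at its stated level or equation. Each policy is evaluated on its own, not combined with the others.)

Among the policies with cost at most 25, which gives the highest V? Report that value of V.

-236

Policy A (J + 9):
  J = 84 + 9 = 93
  V = 43 − 3·93 = -236
Policy B (J + 55):
  J = 84 + 55 = 139
  V = 43 − 3·139 = -374
Comparing — Policy A: V=-236, Policy B: V=-374. Highest is -236 (Policy A).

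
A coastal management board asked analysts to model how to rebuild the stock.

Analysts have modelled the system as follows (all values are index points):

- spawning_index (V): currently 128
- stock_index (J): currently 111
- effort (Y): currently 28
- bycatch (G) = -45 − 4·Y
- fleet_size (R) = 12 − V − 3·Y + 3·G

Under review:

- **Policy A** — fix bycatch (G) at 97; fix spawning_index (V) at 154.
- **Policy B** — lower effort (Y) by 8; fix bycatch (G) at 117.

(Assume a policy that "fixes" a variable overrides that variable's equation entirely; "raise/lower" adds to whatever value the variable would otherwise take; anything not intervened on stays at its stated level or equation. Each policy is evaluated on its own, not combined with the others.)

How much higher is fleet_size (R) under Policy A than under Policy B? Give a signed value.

-110

Policy A (G := 97, V := 154):
  V = 154
  Y = 28
  G = 97
  R = 12 − 154 − 3·28 + 3·97 = 65
Policy B (Y − 8, G := 117):
  V = 128
  Y = 28 − 8 = 20
  G = 117
  R = 12 − 128 − 3·20 + 3·117 = 175
R: 65 − 175 = -110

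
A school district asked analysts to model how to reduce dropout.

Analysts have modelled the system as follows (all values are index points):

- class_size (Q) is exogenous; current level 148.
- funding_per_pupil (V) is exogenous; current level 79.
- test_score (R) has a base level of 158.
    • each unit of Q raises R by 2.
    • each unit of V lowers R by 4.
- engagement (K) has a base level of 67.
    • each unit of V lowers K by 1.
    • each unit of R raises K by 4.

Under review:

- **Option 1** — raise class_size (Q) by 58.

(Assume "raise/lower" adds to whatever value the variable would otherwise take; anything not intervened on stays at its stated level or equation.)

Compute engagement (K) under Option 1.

1004

Option 1 (Q + 58):
  Q = 148 + 58 = 206
  V = 79
  R = 158 + 2·206 − 4·79 = 254
  K = 67 − 79 + 4·254 = 1004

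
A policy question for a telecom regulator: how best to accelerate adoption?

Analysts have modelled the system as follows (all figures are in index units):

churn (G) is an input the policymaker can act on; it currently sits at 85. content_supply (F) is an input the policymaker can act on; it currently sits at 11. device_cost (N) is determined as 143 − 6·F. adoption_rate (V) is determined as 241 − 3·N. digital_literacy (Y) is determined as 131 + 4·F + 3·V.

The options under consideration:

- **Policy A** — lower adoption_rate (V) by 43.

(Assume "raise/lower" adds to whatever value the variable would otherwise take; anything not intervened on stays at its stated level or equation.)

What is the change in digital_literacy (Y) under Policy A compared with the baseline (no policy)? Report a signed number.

-129

Baseline:
  F = 11
  N = 143 − 6·11 = 77
  V = 241 − 3·77 = 10
  Y = 131 + 4·11 + 3·10 = 205
Policy A (V − 43):
  F = 11
  N = 143 − 6·11 = 77
  V = 241 − 3·77 (−43 from intervention) = -33
  Y = 131 + 4·11 + 3·(-33) = 76
Change in Y: 76 − 205 = -129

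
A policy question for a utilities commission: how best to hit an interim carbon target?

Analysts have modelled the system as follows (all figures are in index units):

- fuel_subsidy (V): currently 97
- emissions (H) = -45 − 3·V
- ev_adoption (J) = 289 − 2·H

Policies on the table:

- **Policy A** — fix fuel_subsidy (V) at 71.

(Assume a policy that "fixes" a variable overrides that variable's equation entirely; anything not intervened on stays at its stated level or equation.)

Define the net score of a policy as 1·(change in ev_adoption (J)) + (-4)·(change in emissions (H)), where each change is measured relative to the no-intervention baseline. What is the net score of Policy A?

-468

Baseline:
  V = 97
  H = -45 − 3·97 = -336
  J = 289 − 2·(-336) = 961
Policy A (V := 71):
  V = 71
  H = -45 − 3·71 = -258
  J = 289 − 2·(-258) = 805
ΔJ = 805 − 961 = -156; ΔH = -258 − (-336) = 78
Score = 1·(-156) + (-4)·78 = -468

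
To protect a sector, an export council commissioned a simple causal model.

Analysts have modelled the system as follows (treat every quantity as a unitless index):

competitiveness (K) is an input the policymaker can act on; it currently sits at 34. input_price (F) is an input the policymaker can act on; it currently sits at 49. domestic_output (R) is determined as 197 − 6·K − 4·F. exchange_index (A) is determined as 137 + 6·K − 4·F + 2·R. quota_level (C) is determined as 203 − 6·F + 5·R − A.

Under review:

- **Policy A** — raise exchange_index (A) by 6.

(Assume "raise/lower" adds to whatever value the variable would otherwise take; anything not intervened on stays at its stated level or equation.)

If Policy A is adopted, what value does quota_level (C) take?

Policy A (A + 6):
  K = 34
  F = 49
  R = 197 − 6·34 − 4·49 = -203
  A = 137 + 6·34 − 4·49 + 2·(-203) (+6 from intervention) = -255
  C = 203 − 6·49 + 5·(-203) − (-255) = -851

-851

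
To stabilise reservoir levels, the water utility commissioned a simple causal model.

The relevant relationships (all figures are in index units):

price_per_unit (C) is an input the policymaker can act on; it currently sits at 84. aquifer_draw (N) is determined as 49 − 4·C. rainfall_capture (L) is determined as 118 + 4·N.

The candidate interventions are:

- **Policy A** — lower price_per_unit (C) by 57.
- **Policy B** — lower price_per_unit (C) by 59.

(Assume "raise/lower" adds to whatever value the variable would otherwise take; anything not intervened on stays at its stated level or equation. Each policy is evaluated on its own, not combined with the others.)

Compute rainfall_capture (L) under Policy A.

-118

Policy A (C − 57):
  C = 84 − 57 = 27
  N = 49 − 4·27 = -59
  L = 118 + 4·(-59) = -118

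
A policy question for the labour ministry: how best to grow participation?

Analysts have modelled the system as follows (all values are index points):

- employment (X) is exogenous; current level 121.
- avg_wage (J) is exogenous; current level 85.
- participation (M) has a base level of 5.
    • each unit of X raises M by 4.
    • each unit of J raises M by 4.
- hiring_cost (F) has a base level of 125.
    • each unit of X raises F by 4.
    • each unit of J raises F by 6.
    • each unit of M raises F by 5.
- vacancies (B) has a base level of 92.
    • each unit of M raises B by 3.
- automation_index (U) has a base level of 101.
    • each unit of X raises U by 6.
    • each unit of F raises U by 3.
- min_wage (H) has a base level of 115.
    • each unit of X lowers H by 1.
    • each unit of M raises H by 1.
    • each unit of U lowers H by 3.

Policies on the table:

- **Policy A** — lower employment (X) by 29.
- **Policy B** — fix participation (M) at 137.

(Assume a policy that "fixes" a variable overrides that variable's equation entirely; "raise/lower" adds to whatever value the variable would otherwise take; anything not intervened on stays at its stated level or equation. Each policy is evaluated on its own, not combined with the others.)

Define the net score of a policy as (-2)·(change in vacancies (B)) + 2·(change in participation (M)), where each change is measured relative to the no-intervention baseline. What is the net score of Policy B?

Baseline:
  X = 121
  J = 85
  M = 5 + 4·121 + 4·85 = 829
  B = 92 + 3·829 = 2579
Policy B (M := 137):
  X = 121
  J = 85
  M = 137
  B = 92 + 3·137 = 503
ΔB = 503 − 2579 = -2076; ΔM = 137 − 829 = -692
Score = (-2)·(-2076) + 2·(-692) = 2768

2768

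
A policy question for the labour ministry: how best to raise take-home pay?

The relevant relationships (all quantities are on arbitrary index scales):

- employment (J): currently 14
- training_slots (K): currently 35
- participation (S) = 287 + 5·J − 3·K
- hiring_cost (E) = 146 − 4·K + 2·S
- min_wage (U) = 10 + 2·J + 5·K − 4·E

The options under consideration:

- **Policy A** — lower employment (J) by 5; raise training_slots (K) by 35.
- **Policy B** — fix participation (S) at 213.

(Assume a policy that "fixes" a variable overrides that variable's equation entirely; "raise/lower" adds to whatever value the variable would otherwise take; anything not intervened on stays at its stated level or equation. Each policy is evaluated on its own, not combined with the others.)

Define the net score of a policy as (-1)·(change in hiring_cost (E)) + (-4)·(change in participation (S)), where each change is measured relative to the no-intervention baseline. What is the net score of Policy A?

Baseline:
  J = 14
  K = 35
  S = 287 + 5·14 − 3·35 = 252
  E = 146 − 4·35 + 2·252 = 510
Policy A (J − 5, K + 35):
  J = 14 − 5 = 9
  K = 35 + 35 = 70
  S = 287 + 5·9 − 3·70 = 122
  E = 146 − 4·70 + 2·122 = 110
ΔE = 110 − 510 = -400; ΔS = 122 − 252 = -130
Score = (-1)·(-400) + (-4)·(-130) = 920

920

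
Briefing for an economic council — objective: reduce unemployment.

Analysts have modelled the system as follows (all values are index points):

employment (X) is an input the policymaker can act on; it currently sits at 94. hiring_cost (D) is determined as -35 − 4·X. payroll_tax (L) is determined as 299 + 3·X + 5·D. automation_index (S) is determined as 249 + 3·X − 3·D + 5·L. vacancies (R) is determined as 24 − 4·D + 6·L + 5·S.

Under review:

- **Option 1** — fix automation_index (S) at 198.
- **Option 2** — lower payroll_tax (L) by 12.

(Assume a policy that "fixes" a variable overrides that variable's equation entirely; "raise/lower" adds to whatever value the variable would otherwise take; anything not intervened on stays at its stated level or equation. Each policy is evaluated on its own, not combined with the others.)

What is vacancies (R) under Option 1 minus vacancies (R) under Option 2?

Option 1 (S := 198):
  X = 94
  D = -35 − 4·94 = -411
  L = 299 + 3·94 + 5·(-411) = -1474
  S = 198
  R = 24 − 4·(-411) + 6·(-1474) + 5·198 = -6186
Option 2 (L − 12):
  X = 94
  D = -35 − 4·94 = -411
  L = 299 + 3·94 + 5·(-411) (−12 from intervention) = -1486
  S = 249 + 3·94 − 3·(-411) + 5·(-1486) = -5666
  R = 24 − 4·(-411) + 6·(-1486) + 5·(-5666) = -35578
R: -6186 − (-35578) = 29392

29392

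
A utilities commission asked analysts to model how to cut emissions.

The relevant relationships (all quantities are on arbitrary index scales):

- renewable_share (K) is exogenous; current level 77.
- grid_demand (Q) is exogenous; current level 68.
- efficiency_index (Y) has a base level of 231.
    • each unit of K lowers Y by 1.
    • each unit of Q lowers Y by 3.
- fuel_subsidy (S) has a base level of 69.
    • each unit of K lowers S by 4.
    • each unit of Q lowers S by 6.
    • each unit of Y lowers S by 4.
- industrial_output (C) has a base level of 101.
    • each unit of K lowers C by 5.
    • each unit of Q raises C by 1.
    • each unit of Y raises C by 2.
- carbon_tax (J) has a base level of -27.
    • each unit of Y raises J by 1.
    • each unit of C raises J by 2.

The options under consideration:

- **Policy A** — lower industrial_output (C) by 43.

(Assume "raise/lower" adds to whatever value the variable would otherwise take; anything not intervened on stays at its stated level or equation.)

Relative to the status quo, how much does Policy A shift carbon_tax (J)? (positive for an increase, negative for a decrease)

Baseline:
  K = 77
  Q = 68
  Y = 231 − 77 − 3·68 = -50
  C = 101 − 5·77 + 68 + 2·(-50) = -316
  J = -27 + (-50) + 2·(-316) = -709
Policy A (C − 43):
  K = 77
  Q = 68
  Y = 231 − 77 − 3·68 = -50
  C = 101 − 5·77 + 68 + 2·(-50) (−43 from intervention) = -359
  J = -27 + (-50) + 2·(-359) = -795
Change in J: -795 − (-709) = -86

-86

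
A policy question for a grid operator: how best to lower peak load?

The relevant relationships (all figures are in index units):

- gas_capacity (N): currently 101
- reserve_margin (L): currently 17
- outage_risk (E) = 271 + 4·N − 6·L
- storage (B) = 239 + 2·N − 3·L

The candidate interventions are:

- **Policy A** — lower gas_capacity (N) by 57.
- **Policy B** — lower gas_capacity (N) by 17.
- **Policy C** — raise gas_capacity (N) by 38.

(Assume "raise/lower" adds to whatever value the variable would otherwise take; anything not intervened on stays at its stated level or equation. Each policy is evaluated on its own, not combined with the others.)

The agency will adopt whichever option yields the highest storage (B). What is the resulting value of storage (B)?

466

Policy A (N − 57):
  N = 101 − 57 = 44
  L = 17
  B = 239 + 2·44 − 3·17 = 276
Policy B (N − 17):
  N = 101 − 17 = 84
  L = 17
  B = 239 + 2·84 − 3·17 = 356
Policy C (N + 38):
  N = 101 + 38 = 139
  L = 17
  B = 239 + 2·139 − 3·17 = 466
Comparing — Policy A: B=276, Policy B: B=356, Policy C: B=466. Highest is 466 (Policy C).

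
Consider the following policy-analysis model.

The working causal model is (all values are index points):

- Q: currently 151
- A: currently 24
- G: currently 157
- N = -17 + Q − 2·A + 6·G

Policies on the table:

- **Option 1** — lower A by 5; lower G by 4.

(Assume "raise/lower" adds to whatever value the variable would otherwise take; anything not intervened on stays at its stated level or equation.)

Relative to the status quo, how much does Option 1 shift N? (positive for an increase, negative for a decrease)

Baseline:
  Q = 151
  A = 24
  G = 157
  N = -17 + 151 − 2·24 + 6·157 = 1028
Option 1 (A − 5, G − 4):
  Q = 151
  A = 24 − 5 = 19
  G = 157 − 4 = 153
  N = -17 + 151 − 2·19 + 6·153 = 1014
Change in N: 1014 − 1028 = -14

-14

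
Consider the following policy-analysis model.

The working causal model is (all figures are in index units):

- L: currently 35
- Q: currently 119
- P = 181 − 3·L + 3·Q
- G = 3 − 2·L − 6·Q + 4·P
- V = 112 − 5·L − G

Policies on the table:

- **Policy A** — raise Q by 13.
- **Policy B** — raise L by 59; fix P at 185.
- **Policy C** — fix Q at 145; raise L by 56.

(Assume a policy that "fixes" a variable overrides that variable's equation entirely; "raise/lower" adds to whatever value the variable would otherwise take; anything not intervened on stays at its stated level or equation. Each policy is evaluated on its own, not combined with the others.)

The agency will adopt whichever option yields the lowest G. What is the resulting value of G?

-159

Policy A (Q + 13):
  L = 35
  Q = 119 + 13 = 132
  P = 181 − 3·35 + 3·132 = 472
  G = 3 − 2·35 − 6·132 + 4·472 = 1029
Policy B (L + 59, P := 185):
  L = 35 + 59 = 94
  Q = 119
  P = 185
  G = 3 − 2·94 − 6·119 + 4·185 = -159
Policy C (Q := 145, L + 56):
  L = 35 + 56 = 91
  Q = 145
  P = 181 − 3·91 + 3·145 = 343
  G = 3 − 2·91 − 6·145 + 4·343 = 323
Comparing — Policy A: G=1029, Policy B: G=-159, Policy C: G=323. Lowest is -159 (Policy B).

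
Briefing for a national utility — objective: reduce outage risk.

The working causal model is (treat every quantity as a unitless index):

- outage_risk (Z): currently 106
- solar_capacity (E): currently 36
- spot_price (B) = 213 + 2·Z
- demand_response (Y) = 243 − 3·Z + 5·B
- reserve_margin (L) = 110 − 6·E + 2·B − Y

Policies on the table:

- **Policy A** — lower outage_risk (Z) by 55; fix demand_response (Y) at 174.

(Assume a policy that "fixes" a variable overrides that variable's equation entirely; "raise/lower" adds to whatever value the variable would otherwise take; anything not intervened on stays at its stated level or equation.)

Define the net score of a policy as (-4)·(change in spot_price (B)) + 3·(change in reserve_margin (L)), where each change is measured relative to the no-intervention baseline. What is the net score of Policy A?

Baseline:
  Z = 106
  E = 36
  B = 213 + 2·106 = 425
  Y = 243 − 3·106 + 5·425 = 2050
  L = 110 − 6·36 + 2·425 − 2050 = -1306
Policy A (Z − 55, Y := 174):
  Z = 106 − 55 = 51
  E = 36
  B = 213 + 2·51 = 315
  Y = 174
  L = 110 − 6·36 + 2·315 − 174 = 350
ΔB = 315 − 425 = -110; ΔL = 350 − (-1306) = 1656
Score = (-4)·(-110) + 3·1656 = 5408

5408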